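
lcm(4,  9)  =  36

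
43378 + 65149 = 108527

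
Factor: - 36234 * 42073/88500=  - 254078847/14750 = -2^ ( - 1)*3^2*5^( - 3)*11^1*59^ ( -1)*61^1*42073^1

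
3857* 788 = 3039316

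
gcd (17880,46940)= 20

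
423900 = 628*675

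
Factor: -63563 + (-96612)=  - 160175=   -5^2*43^1* 149^1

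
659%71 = 20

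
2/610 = 1/305  =  0.00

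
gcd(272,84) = 4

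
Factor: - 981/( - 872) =2^ ( - 3 )*3^2 =9/8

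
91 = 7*13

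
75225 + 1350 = 76575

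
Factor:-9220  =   - 2^2*5^1 *461^1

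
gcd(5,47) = 1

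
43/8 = 5 + 3/8  =  5.38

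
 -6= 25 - 31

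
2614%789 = 247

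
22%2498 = 22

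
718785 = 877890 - 159105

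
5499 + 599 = 6098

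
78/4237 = 78/4237 = 0.02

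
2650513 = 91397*29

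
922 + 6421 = 7343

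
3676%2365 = 1311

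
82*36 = 2952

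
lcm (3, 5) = 15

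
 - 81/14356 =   -  81/14356  =  -0.01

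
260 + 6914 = 7174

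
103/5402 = 103/5402 = 0.02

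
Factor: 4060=2^2*5^1*7^1*29^1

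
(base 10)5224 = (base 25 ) 88O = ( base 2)1010001101000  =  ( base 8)12150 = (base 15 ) 1834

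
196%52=40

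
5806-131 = 5675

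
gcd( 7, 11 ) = 1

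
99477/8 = 12434  +  5/8=12434.62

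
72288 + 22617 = 94905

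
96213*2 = 192426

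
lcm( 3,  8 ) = 24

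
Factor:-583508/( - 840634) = 291754/420317 = 2^1*17^1*8581^1*420317^( - 1 ) 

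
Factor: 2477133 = 3^2*449^1*613^1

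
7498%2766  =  1966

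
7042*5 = 35210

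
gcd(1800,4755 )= 15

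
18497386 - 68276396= - 49779010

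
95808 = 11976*8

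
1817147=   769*2363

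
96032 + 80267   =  176299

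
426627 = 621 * 687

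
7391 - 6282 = 1109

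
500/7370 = 50/737  =  0.07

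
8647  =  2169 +6478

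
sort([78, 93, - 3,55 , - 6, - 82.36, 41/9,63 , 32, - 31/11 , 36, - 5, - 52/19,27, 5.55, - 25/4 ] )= [ - 82.36, - 25/4, - 6 , -5,- 3, - 31/11, - 52/19,41/9,5.55,27,32, 36,55,63 , 78, 93 ]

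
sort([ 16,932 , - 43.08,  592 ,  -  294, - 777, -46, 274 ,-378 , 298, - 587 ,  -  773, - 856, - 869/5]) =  [-856  , -777, -773  , -587 , - 378,-294 , - 869/5  , - 46, - 43.08 , 16, 274,298,592, 932]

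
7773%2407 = 552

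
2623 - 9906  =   - 7283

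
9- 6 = 3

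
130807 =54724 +76083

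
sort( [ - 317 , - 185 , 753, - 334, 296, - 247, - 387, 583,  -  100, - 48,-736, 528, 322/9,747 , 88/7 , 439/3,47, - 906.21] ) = [-906.21,- 736,-387, - 334, - 317, - 247,-185, - 100, -48,88/7, 322/9, 47,  439/3,296,  528,583, 747, 753 ]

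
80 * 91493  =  7319440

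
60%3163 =60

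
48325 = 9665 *5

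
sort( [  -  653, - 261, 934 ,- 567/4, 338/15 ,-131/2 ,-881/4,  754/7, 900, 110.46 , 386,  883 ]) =[-653, - 261, - 881/4,-567/4,-131/2,  338/15, 754/7  ,  110.46,386, 883, 900, 934]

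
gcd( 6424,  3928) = 8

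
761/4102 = 761/4102 = 0.19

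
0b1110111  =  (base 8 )167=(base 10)119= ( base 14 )87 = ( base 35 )3e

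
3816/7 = 545 + 1/7 = 545.14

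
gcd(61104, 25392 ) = 48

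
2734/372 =1367/186=7.35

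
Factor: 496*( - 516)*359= -91881024  =  -2^6*3^1* 31^1*43^1*359^1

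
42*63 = 2646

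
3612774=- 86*(  -  42009)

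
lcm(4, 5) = 20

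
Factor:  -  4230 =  - 2^1*3^2*5^1* 47^1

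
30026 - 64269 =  - 34243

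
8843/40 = 221  +  3/40 = 221.07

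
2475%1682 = 793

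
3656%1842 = 1814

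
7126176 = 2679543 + 4446633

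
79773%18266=6709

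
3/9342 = 1/3114 = 0.00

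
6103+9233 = 15336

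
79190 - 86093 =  - 6903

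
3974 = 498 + 3476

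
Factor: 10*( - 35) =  - 2^1*5^2*7^1=-350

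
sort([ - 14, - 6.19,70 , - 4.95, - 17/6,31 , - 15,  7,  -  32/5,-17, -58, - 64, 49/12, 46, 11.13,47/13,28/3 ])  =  [-64, - 58, - 17, - 15, - 14,-32/5,  -  6.19, - 4.95, - 17/6, 47/13, 49/12, 7,  28/3,  11.13, 31,46, 70]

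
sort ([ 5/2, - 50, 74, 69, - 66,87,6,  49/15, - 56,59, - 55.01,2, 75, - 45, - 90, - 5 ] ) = [ - 90, - 66 , - 56, - 55.01, - 50, - 45 , - 5,2,5/2,49/15,6, 59,  69,74,75, 87 ] 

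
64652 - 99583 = -34931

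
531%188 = 155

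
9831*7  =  68817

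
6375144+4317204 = 10692348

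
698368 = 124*5632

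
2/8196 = 1/4098 = 0.00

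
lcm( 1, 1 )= 1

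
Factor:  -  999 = - 3^3*37^1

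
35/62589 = 35/62589 =0.00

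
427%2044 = 427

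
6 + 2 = 8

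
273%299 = 273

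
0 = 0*123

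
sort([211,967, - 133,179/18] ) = [  -  133,179/18,211,967 ]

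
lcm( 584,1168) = 1168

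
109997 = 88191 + 21806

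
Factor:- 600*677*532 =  - 216098400 = -  2^5 * 3^1*5^2*7^1*19^1* 677^1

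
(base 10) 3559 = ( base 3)11212211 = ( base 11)2746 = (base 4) 313213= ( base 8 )6747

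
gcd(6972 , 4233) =249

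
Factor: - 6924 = - 2^2*3^1 *577^1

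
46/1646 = 23/823 = 0.03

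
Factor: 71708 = 2^2*7^1*13^1*197^1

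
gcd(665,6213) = 19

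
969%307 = 48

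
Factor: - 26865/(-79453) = 3^3*5^1*11^ ( - 1)*31^( - 1)*199^1*233^ (  -  1 )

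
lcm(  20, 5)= 20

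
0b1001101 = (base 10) 77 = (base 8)115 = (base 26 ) 2p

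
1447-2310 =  - 863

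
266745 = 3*88915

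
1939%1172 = 767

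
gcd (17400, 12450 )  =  150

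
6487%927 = 925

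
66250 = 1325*50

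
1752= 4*438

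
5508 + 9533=15041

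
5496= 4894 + 602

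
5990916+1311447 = 7302363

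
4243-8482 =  - 4239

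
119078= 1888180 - 1769102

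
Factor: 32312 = 2^3*7^1*577^1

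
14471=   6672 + 7799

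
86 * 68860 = 5921960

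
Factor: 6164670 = 2^1*3^1 * 5^1 * 67^1*3067^1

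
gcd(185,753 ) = 1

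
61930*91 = 5635630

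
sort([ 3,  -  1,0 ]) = [ - 1, 0,3] 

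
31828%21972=9856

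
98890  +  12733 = 111623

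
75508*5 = 377540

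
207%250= 207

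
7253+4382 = 11635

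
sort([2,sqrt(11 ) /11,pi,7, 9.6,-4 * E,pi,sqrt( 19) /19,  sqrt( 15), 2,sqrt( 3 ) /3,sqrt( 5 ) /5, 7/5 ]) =[ - 4*E, sqrt(19 )/19,sqrt(11 ) /11, sqrt(5) /5,sqrt( 3)/3,7/5, 2, 2,pi,pi, sqrt( 15),7, 9.6] 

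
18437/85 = 216+77/85 = 216.91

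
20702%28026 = 20702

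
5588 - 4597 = 991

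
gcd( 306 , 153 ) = 153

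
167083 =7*23869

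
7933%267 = 190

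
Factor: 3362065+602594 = 3964659  =  3^1*41^1*32233^1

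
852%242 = 126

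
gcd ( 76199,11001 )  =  1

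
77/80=77/80= 0.96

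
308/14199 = 308/14199 = 0.02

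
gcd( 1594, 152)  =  2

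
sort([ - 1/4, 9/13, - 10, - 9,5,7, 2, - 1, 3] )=[  -  10, - 9,-1,  -  1/4, 9/13,  2,3,5 , 7 ]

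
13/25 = 13/25=0.52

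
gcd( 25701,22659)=39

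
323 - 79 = 244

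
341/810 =341/810 = 0.42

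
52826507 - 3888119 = 48938388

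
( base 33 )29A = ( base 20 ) 645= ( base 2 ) 100110110101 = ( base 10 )2485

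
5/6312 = 5/6312 = 0.00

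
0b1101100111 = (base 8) 1547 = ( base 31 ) S3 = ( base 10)871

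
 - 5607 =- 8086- - 2479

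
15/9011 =15/9011=0.00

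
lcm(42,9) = 126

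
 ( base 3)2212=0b1001101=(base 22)3b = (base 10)77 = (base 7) 140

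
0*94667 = 0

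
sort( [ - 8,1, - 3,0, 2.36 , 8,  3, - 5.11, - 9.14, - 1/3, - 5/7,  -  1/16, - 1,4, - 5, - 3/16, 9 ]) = [ - 9.14, - 8, - 5.11, - 5, - 3, - 1, - 5/7, - 1/3, - 3/16, - 1/16, 0, 1, 2.36, 3, 4,  8, 9 ] 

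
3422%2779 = 643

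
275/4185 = 55/837 = 0.07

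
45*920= 41400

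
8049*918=7388982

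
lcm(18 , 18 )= 18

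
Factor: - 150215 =-5^1*13^1*2311^1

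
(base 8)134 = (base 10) 92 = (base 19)4g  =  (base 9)112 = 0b1011100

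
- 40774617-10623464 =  - 51398081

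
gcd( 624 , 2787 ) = 3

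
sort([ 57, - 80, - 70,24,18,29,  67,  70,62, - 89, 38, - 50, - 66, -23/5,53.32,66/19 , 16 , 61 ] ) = [-89 , - 80, - 70, - 66, - 50, - 23/5,66/19,16,18,24 , 29,38, 53.32, 57,61,62, 67,70]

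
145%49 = 47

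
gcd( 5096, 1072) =8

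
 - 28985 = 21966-50951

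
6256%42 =40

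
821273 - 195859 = 625414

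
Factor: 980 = 2^2*5^1*7^2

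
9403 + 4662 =14065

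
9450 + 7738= 17188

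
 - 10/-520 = 1/52=0.02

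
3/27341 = 3/27341 = 0.00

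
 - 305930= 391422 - 697352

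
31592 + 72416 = 104008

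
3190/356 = 8 + 171/178 = 8.96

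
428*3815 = 1632820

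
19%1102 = 19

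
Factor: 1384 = 2^3*173^1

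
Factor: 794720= 2^5*5^1*4967^1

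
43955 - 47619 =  -3664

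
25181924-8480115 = 16701809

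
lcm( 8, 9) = 72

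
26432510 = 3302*8005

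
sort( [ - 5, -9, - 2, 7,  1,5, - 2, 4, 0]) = [ - 9, - 5,-2,-2,0,1,  4,5,  7]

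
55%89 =55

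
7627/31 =246 + 1/31 = 246.03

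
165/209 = 15/19 = 0.79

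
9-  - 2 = 11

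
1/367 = 1/367 = 0.00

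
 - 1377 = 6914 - 8291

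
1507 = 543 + 964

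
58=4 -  - 54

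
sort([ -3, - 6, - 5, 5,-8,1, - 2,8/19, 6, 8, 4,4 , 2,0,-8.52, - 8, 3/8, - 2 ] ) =[ - 8.52, - 8, - 8, - 6, -5,-3,  -  2,-2, 0, 3/8, 8/19,1, 2,4,4, 5 , 6,8 ] 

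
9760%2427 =52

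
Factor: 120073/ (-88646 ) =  - 2^ ( - 1 )*127^( - 1)*167^1*349^ (-1)*719^1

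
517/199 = 517/199= 2.60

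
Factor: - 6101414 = -2^1 * 11^1*463^1*599^1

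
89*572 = 50908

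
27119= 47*577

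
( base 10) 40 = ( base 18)24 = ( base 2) 101000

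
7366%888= 262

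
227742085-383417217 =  -155675132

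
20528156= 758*27082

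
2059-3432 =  - 1373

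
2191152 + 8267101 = 10458253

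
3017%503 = 502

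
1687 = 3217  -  1530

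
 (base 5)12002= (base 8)1555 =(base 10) 877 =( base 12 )611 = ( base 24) 1cd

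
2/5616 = 1/2808 = 0.00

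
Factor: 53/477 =3^( - 2)= 1/9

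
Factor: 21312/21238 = 288/287= 2^5*3^2*7^(- 1)*41^(-1)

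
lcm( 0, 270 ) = 0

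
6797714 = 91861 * 74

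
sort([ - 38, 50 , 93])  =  [-38,50,93]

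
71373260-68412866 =2960394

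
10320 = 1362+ 8958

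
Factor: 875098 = 2^1*7^1*62507^1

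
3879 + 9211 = 13090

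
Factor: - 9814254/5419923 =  -2^1 * 17^( - 1 )*107^1*15287^1*106273^( -1) = -3271418/1806641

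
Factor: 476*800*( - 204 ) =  - 77683200 = - 2^9*3^1*5^2*7^1 *17^2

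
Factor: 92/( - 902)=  - 2^1*11^( - 1)*23^1*41^ (-1 )= - 46/451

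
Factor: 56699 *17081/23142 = 2^( - 1)*3^( - 1 ) * 7^ (- 1 )*31^3*59^1 = 1757669/42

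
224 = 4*56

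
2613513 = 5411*483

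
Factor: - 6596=  -  2^2*17^1*97^1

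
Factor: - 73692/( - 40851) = 2^2*3^( - 1)*17^(- 1 )*23^1 = 92/51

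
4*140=560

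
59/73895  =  59/73895  =  0.00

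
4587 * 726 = 3330162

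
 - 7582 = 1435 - 9017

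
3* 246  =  738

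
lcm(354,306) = 18054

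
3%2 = 1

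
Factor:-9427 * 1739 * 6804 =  - 111541734612 = - 2^2*3^5*7^1  *11^1*37^1*47^1*857^1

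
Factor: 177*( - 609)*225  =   -24253425 = - 3^4*5^2*7^1*29^1  *  59^1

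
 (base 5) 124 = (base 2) 100111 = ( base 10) 39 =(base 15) 29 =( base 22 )1H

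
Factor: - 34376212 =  - 2^2*13^1*71^1*9311^1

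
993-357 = 636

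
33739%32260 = 1479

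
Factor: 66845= 5^1 * 29^1*461^1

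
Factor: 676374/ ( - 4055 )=-834/5 = -2^1* 3^1 * 5^ ( - 1)*139^1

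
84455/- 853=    - 100+845/853 = -99.01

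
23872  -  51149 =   -  27277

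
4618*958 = 4424044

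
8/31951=8/31951= 0.00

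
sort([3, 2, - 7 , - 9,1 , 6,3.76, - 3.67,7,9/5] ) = [-9,-7, - 3.67,1,9/5,2,3,3.76,6,7] 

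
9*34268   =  308412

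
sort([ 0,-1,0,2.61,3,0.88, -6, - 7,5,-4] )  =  [ - 7,-6, - 4, - 1,0,0,0.88,2.61, 3,5]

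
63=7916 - 7853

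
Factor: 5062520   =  2^3*5^1*67^1*1889^1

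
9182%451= 162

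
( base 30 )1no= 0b11001001110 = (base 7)4464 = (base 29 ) 1qj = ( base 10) 1614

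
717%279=159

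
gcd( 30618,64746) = 54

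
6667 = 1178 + 5489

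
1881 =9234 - 7353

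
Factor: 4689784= 2^3 * 11^1*137^1 * 389^1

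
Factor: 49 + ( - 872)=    - 823 = - 823^1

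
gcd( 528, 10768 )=16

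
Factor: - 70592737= - 167^1*422711^1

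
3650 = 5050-1400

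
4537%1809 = 919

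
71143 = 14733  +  56410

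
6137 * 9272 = 56902264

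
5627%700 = 27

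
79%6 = 1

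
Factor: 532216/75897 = 568/81=2^3*3^( - 4) * 71^1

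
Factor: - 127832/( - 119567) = 2^3 * 7^( - 1) * 29^1 *31^ (  -  1)= 232/217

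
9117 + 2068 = 11185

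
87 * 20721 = 1802727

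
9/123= 3/41  =  0.07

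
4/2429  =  4/2429 = 0.00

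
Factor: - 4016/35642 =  - 8/71 =- 2^3 * 71^ ( - 1)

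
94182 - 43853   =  50329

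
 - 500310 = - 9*55590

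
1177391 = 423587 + 753804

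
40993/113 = 40993/113 = 362.77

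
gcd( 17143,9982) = 217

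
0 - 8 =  - 8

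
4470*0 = 0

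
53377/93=573+88/93= 573.95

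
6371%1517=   303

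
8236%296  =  244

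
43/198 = 43/198 = 0.22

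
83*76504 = 6349832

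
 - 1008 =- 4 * 252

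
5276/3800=1 + 369/950 = 1.39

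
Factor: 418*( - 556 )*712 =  - 165474496 = -2^6*11^1*19^1*89^1*139^1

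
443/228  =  1 + 215/228 = 1.94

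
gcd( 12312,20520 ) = 4104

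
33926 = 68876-34950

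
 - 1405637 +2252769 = 847132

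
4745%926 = 115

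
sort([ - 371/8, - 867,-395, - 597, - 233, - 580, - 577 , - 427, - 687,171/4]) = [-867, - 687,-597,-580, - 577, - 427, - 395, - 233,-371/8,171/4]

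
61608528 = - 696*(-88518 )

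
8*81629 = 653032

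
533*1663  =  886379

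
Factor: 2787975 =3^2*5^2*12391^1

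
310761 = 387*803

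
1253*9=11277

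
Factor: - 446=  - 2^1*223^1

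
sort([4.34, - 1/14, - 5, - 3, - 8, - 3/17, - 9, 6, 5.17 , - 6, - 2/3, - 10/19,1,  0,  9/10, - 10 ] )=[ - 10 , - 9, - 8, - 6, - 5, - 3, - 2/3, - 10/19,  -  3/17, - 1/14,0, 9/10, 1, 4.34, 5.17, 6] 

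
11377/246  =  46 + 61/246 = 46.25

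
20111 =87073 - 66962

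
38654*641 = 24777214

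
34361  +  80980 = 115341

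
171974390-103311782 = 68662608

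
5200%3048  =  2152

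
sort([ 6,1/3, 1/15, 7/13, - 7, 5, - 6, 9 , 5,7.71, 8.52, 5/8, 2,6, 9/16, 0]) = [ - 7, - 6, 0, 1/15,1/3, 7/13 , 9/16,  5/8, 2, 5, 5,6,  6,7.71, 8.52, 9 ]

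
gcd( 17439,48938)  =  1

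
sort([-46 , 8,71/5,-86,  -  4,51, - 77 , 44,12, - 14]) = [  -  86, - 77, - 46,-14,  -  4,8,12,71/5,44,  51]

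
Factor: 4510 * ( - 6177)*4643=-2^1 * 3^1*5^1 * 11^1*29^1 * 41^1 * 71^1*4643^1 = -129345947610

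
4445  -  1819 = 2626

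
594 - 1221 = -627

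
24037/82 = 24037/82 = 293.13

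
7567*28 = 211876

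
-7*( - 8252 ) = 57764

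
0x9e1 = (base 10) 2529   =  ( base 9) 3420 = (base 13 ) 11C7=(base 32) 2f1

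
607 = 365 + 242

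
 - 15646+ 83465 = 67819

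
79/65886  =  1/834 = 0.00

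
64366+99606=163972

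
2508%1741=767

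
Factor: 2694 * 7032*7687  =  2^4*3^2 * 293^1 * 449^1*7687^1 = 145624126896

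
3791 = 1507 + 2284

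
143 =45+98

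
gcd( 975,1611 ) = 3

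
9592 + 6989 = 16581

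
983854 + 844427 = 1828281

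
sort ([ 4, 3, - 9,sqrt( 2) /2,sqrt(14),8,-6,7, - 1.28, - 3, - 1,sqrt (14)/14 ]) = [-9,  -  6, - 3  ,-1.28,-1 , sqrt ( 14 ) /14,sqrt( 2) /2,3, sqrt(14 ),4, 7,8]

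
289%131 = 27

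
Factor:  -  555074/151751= - 2^1*13^1*37^1*263^(- 1) = - 962/263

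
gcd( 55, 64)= 1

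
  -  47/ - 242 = 47/242 = 0.19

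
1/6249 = 1/6249 = 0.00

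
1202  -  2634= - 1432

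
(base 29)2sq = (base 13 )11BB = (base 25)40k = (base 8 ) 4730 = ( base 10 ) 2520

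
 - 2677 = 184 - 2861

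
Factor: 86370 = 2^1* 3^1*5^1*2879^1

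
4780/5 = 956 = 956.00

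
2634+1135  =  3769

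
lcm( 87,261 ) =261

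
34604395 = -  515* ( - 67193)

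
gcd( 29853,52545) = 93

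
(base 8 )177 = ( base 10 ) 127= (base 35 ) 3M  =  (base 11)106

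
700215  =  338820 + 361395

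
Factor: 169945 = 5^1*41^1 * 829^1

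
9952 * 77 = 766304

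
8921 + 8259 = 17180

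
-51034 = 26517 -77551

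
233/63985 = 233/63985=0.00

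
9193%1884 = 1657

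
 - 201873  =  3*( - 67291 ) 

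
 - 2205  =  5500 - 7705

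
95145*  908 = 86391660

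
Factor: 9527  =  7^1 * 1361^1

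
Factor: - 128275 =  -5^2  *  7^1*733^1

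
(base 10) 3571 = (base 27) 4o7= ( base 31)3m6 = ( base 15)10d1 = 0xdf3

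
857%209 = 21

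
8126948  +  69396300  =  77523248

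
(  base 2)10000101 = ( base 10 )133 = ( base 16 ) 85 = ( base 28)4l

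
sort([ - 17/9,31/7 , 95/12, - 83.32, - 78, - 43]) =[ - 83.32, - 78 , - 43 , - 17/9,31/7,95/12 ] 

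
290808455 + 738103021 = 1028911476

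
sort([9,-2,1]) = [ -2, 1, 9]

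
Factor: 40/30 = 4/3 = 2^2* 3^ (  -  1 )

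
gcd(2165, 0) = 2165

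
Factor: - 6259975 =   -  5^2*241^1*1039^1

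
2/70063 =2/70063 = 0.00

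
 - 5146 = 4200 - 9346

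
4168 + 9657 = 13825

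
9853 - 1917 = 7936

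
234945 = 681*345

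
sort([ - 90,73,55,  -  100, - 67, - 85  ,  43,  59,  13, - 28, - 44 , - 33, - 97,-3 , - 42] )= [ - 100, - 97, - 90, - 85, - 67, - 44, - 42,- 33, - 28, - 3, 13,43 , 55,59,73 ] 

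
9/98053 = 9/98053   =  0.00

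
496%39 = 28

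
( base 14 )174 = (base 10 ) 298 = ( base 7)604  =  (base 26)BC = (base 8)452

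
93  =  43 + 50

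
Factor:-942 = - 2^1*3^1 * 157^1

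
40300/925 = 1612/37 = 43.57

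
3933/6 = 655 + 1/2 = 655.50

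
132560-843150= - 710590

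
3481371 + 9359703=12841074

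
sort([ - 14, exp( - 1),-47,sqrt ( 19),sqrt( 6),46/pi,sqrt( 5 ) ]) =[-47,-14,exp( - 1 ),sqrt( 5), sqrt(6),sqrt(19),46/pi ] 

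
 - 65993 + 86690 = 20697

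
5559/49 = 5559/49 = 113.45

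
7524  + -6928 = 596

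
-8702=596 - 9298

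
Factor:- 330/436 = -165/218 =- 2^( - 1 ) * 3^1*5^1* 11^1*109^ ( - 1 )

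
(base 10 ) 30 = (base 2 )11110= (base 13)24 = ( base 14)22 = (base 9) 33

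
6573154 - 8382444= - 1809290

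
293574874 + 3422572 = 296997446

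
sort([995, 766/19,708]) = [ 766/19,708,995 ]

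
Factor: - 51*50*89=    - 2^1*3^1*5^2 * 17^1*89^1 = - 226950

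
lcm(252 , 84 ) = 252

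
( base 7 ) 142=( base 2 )1001111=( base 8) 117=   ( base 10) 79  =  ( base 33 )2D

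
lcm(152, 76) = 152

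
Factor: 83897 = 11^1 * 29^1*263^1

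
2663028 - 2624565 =38463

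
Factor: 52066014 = 2^1*3^1*7^1*11^1*13^1*8669^1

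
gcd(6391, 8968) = 1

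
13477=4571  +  8906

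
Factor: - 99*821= - 81279 = - 3^2 * 11^1 * 821^1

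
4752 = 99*48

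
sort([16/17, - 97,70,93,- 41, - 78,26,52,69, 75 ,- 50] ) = [ - 97,  -  78,  -  50,-41,16/17,26,  52 , 69,70,75,93]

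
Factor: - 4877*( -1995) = 9729615 = 3^1 * 5^1*7^1*19^1 * 4877^1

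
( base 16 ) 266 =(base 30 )ke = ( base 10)614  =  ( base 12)432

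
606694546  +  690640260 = 1297334806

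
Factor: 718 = 2^1*359^1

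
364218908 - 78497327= 285721581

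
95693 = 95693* 1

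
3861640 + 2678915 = 6540555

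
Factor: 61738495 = 5^1*7^1* 13^1*47^1*2887^1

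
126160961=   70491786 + 55669175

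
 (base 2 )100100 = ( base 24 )1C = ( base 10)36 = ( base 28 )18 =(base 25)1b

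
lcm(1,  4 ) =4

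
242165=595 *407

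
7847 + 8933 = 16780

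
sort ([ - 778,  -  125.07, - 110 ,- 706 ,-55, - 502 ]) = [ - 778, - 706 , - 502,  -  125.07, - 110, - 55]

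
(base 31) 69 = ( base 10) 195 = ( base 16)c3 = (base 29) 6l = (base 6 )523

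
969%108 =105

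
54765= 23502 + 31263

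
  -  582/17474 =  -  291/8737= - 0.03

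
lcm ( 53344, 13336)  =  53344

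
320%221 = 99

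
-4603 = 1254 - 5857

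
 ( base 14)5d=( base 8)123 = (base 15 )58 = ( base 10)83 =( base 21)3k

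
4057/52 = 4057/52 = 78.02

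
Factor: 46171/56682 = 2^( - 1 )*3^( - 2 )*47^(-1)*67^( - 1) * 46171^1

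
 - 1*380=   -  380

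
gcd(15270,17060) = 10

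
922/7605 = 922/7605=0.12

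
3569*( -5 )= - 17845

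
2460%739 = 243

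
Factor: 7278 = 2^1 * 3^1*1213^1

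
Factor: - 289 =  - 17^2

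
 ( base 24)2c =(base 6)140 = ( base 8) 74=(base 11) 55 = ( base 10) 60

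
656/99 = 6+62/99 = 6.63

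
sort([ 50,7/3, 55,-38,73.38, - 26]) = [ - 38,-26, 7/3,50, 55,73.38]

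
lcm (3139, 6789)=291927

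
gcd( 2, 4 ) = 2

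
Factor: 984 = 2^3*3^1*41^1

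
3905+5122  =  9027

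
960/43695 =64/2913 = 0.02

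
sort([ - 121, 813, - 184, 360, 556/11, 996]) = [-184, - 121 , 556/11, 360, 813,996]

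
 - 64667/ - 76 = 850 + 67/76 = 850.88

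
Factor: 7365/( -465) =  - 491/31 = - 31^( - 1)*491^1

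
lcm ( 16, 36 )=144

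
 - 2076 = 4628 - 6704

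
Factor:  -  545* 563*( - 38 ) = 2^1*5^1*19^1*109^1*563^1 = 11659730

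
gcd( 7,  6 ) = 1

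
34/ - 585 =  - 34/585 = - 0.06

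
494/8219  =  494/8219=   0.06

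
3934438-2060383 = 1874055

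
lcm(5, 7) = 35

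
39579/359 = 39579/359 = 110.25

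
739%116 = 43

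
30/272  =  15/136 =0.11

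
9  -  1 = 8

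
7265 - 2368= 4897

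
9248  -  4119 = 5129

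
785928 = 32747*24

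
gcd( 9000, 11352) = 24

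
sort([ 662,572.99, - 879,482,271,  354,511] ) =[ -879,271, 354  ,  482,511,572.99, 662 ] 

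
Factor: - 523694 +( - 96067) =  - 3^1 * 19^1* 83^1* 131^1 = -619761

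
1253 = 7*179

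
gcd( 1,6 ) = 1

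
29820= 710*42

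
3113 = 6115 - 3002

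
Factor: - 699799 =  - 29^1*59^1*409^1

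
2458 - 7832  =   - 5374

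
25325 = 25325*1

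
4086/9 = 454  =  454.00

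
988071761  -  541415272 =446656489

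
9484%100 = 84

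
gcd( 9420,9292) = 4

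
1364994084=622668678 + 742325406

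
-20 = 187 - 207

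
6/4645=6/4645 = 0.00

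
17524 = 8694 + 8830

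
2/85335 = 2/85335 = 0.00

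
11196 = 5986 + 5210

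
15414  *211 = 3252354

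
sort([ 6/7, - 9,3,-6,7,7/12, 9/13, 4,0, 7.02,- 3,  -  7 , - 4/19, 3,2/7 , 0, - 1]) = [-9, - 7 ,-6,-3, -1, - 4/19, 0, 0, 2/7,7/12, 9/13,6/7 , 3,3,  4, 7 , 7.02] 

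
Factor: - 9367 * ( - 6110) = 2^1*5^1*13^1*17^1*19^1 * 29^1*47^1 = 57232370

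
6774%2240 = 54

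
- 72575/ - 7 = 72575/7  =  10367.86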